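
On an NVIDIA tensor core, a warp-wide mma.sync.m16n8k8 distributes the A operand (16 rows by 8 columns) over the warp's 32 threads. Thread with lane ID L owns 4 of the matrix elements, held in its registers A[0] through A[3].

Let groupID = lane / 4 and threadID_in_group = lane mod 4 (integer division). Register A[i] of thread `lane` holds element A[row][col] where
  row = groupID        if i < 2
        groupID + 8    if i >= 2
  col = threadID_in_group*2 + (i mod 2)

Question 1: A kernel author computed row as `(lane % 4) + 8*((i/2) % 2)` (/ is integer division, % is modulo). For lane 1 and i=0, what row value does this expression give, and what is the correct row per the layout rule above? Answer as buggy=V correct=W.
`(lane % 4) + 8*((i/2) % 2)`[1,0]->1
1: g=0,t=1
[0] (0+0,1*2+0) = (0,2)
row: 1 vs 0

buggy=1 correct=0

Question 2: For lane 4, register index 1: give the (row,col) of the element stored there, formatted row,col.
lane 4: gr=1 (4/4), th=0 (4%4)
i=1: r=1+0=1, c=0*2+1=1

1,1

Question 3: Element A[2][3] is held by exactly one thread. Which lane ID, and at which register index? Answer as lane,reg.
9,1

r:2=>grp=2,rB=0  c:3=>tig=1,lo=1
L=2*4+1=9  i=0*2+1=1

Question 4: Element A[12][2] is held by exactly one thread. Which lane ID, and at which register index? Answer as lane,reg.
r:12=>grp=4,rB=1  c:2=>tig=1,lo=0
L=4*4+1=17  i=1*2+0=2

17,2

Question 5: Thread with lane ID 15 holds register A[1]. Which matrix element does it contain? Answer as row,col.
3,7

lane 15->15/4=3, 15 mod 4=3
i=1  r:3+0->3  c:2·3+1->7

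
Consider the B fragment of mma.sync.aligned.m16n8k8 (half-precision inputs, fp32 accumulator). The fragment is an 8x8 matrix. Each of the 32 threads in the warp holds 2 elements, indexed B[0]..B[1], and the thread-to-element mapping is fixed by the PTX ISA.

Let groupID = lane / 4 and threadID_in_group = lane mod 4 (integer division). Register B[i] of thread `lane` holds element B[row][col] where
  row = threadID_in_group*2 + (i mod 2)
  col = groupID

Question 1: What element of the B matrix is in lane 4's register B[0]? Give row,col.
0,1

lane 4: G=1 (4/4), T=0 (4%4)
i=0: r=0*2+0=0, c=G=1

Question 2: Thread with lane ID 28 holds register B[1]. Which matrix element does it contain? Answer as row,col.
1,7

lane 28: gid=7 (28/4), tid=0 (28%4)
i=1: r=0*2+1=1, c=gid=7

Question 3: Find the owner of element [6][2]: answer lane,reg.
c=2→G=2  r=6→T=3,p=0
L=2*4+3=11  i=0=0

11,0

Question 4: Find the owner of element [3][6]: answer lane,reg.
25,1

c=6⇒gr=6  r=3⇒th=1,odd=1
L=6*4+1=25  i=1=1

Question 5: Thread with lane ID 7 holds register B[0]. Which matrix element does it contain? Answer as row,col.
L=7=>grp=7>>2=1, tig=7&3=3
[0]=>row 3·2+0=6  col grp=1

6,1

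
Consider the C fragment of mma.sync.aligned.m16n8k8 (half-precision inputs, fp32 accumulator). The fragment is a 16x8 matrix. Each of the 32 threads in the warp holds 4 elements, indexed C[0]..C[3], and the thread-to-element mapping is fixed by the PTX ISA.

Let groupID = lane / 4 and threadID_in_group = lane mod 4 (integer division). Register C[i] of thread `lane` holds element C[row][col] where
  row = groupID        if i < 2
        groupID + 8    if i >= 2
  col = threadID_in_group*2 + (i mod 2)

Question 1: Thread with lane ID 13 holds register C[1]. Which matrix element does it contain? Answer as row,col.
3,3

lane 13->13/4=3, 13 mod 4=1
i=1  r:3+0->3  c:2·1+1->3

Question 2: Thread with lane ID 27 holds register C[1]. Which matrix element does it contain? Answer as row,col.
6,7

27: grp=6,tig=3
[1] (6+0,3*2+1) = (6,7)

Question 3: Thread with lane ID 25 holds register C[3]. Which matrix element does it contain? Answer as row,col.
14,3

L=25->gid=25>>2=6, tid=25&3=1
[3]->row 6+8=14  col 1·2+1=3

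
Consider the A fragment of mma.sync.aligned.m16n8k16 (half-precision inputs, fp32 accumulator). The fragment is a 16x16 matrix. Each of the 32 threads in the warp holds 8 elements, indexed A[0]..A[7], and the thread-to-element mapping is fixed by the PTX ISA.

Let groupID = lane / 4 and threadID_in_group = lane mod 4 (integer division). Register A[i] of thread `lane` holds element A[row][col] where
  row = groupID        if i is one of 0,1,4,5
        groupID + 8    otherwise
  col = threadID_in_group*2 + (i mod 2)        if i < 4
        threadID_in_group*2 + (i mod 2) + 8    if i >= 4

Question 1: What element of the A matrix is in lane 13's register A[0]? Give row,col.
3,2

lane 13: gr=3 (13/4), th=1 (13%4)
i=0: r=3+0=3, c=1*2+0+0=2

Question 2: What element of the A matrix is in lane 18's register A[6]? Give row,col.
18: grp=4,tig=2
[6] (4+8,2*2+0+8) = (12,12)

12,12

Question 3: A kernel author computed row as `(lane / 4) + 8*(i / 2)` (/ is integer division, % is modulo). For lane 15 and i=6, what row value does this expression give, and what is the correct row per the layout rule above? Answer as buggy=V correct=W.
`(lane / 4) + 8*(i / 2)`[15,6]->27
lane 15: gid=3 (15/4), tid=3 (15%4)
i=6: r=3+8=11, c=3*2+0+8=14
row: 27 vs 11

buggy=27 correct=11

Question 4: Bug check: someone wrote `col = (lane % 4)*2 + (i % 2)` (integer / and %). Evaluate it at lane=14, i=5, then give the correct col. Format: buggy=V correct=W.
buggy=5 correct=13

`(lane % 4)*2 + (i % 2)`[14,5]->5
lane 14->14/4=3, 14 mod 4=2
i=5  r:3+0->3  c:2·2+1+8->13
col: 5 vs 13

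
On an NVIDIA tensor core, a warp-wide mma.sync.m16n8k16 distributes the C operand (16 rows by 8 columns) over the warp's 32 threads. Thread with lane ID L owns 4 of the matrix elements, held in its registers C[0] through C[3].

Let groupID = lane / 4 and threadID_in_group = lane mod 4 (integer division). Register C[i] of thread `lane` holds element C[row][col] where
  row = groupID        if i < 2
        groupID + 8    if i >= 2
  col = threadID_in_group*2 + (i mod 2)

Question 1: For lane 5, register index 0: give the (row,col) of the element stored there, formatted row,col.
5: gid=1,tid=1
[0] (1+0,1*2+0) = (1,2)

1,2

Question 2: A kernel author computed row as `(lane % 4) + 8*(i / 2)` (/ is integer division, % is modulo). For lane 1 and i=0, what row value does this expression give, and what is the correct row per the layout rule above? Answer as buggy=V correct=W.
`(lane % 4) + 8*(i / 2)`[1,0]⇒1
lane 1: gr=0 (1/4), th=1 (1%4)
i=0: r=0+0=0, c=1*2+0=2
row: 1 vs 0

buggy=1 correct=0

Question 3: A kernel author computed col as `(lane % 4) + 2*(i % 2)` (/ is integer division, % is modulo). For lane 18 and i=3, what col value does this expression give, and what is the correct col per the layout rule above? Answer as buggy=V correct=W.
`(lane % 4) + 2*(i % 2)`[18,3]⇒4
lane 18⇒18/4=4, 18 mod 4=2
i=3  r:4+8⇒12  c:2·2+1⇒5
col: 4 vs 5

buggy=4 correct=5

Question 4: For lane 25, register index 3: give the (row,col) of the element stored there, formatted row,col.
L=25->g=25>>2=6, t=25&3=1
[3]->row 6+8=14  col 1·2+1=3

14,3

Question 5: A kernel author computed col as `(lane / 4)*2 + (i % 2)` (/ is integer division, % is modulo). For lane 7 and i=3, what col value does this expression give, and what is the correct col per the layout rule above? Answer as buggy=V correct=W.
buggy=3 correct=7

`(lane / 4)*2 + (i % 2)`[7,3]→3
lane 7: G=1 (7/4), T=3 (7%4)
i=3: r=1+8=9, c=3*2+1=7
col: 3 vs 7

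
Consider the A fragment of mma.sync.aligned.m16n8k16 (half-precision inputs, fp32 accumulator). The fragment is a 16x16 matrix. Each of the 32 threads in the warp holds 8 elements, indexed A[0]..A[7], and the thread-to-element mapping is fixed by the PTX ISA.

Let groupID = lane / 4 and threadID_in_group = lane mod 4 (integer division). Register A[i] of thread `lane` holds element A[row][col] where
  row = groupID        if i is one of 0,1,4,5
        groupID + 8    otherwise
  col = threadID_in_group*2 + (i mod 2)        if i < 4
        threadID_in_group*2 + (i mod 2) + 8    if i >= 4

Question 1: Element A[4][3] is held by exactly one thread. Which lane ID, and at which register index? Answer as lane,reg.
r=4⇒gr=4,Rb=0  c=3⇒Cb=0,th=1,odd=1
L=4*4+1=17  i=0*4+0*2+1=1

17,1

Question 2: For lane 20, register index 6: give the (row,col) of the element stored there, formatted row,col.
13,8

lane 20: gid=5 (20/4), tid=0 (20%4)
i=6: r=5+8=13, c=0*2+0+8=8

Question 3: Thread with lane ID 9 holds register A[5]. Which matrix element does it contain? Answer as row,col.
2,11

lane 9->9/4=2, 9 mod 4=1
i=5  r:2+0->2  c:2·1+1+8->11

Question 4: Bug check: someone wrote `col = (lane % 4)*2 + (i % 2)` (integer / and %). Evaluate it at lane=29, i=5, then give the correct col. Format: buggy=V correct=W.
buggy=3 correct=11

`(lane % 4)*2 + (i % 2)`[29,5]=>3
lane 29=>29/4=7, 29 mod 4=1
i=5  r:7+0=>7  c:2·1+1+8=>11
col: 3 vs 11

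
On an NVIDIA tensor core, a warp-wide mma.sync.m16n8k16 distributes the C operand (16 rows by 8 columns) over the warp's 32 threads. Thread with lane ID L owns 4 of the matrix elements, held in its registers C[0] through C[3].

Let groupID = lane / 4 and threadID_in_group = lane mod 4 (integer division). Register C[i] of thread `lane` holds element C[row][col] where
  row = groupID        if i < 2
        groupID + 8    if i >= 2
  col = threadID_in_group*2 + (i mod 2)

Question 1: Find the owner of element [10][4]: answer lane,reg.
10,2

r:10=>grp=2,rB=1  c:4=>tig=2,lo=0
L=2*4+2=10  i=1*2+0=2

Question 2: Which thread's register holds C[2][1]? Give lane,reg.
r: 2->gid=2,r8=0  c: 1->tid=0,i&1=1
L=2*4+0=8  i=0*2+1=1

8,1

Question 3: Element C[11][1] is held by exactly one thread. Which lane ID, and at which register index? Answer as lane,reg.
12,3

r: 11->gid=3,r8=1  c: 1->tid=0,i&1=1
L=3*4+0=12  i=1*2+1=3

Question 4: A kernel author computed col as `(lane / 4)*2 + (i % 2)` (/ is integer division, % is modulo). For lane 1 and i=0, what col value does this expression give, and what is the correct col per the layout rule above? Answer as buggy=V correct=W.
`(lane / 4)*2 + (i % 2)`[1,0]->0
lane 1: gid=0 (1/4), tid=1 (1%4)
i=0: r=0+0=0, c=1*2+0=2
col: 0 vs 2

buggy=0 correct=2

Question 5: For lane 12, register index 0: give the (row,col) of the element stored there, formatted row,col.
3,0

12: G=3,T=0
[0] (3+0,0*2+0) = (3,0)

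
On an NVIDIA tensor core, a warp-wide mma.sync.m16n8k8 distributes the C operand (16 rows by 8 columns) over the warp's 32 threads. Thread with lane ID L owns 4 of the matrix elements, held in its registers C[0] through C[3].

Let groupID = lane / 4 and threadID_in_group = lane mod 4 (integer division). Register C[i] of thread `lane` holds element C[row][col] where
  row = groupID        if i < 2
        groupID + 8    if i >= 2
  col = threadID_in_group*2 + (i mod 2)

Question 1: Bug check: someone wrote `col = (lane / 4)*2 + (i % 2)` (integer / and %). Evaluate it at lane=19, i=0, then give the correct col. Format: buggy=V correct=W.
`(lane / 4)*2 + (i % 2)`[19,0]->8
lane 19: g=4 (19/4), t=3 (19%4)
i=0: r=4+0=4, c=3*2+0=6
col: 8 vs 6

buggy=8 correct=6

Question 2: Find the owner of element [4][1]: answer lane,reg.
r:4=>grp=4,rB=0  c:1=>tig=0,lo=1
L=4*4+0=16  i=0*2+1=1

16,1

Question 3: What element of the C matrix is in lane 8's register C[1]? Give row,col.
L=8=>grp=8>>2=2, tig=8&3=0
[1]=>row 2+0=2  col 0·2+1=1

2,1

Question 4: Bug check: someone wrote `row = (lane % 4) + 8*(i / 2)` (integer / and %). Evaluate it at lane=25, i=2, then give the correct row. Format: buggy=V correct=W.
`(lane % 4) + 8*(i / 2)`[25,2]->9
lane 25->25/4=6, 25 mod 4=1
i=2  r:6+8->14  c:2·1+0->2
row: 9 vs 14

buggy=9 correct=14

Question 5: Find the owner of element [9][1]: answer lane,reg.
r:9=>grp=1,rB=1  c:1=>tig=0,lo=1
L=1*4+0=4  i=1*2+1=3

4,3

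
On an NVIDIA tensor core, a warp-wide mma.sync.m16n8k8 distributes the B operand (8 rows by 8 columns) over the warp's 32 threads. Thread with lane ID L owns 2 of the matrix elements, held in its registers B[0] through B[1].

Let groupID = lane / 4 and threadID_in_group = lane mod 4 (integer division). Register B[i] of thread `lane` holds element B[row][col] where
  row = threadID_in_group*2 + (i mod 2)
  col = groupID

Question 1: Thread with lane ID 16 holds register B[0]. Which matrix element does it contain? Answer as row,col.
0,4

16: gid=4,tid=0
[0] (0*2+0,4) = (0,4)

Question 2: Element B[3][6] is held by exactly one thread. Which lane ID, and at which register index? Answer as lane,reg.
25,1

c=6⇒gr=6  r=3⇒th=1,odd=1
L=6*4+1=25  i=1=1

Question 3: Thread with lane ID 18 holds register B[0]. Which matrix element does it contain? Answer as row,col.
4,4

lane 18: gid=4 (18/4), tid=2 (18%4)
i=0: r=2*2+0=4, c=gid=4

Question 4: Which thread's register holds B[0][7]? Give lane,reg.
28,0

c: 7->gid=7  r: 0->tid=0,i&1=0
L=7*4+0=28  i=0=0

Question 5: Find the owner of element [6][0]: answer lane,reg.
3,0

c=0⇒gr=0  r=6⇒th=3,odd=0
L=0*4+3=3  i=0=0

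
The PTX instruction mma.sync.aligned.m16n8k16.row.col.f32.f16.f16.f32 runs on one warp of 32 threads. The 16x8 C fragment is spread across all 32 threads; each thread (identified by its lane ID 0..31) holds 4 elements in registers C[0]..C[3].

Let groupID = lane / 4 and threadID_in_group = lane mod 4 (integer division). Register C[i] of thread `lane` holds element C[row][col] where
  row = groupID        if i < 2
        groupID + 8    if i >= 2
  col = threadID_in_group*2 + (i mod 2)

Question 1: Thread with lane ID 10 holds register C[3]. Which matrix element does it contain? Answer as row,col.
10,5

lane 10=>10/4=2, 10 mod 4=2
i=3  r:2+8=>10  c:2·2+1=>5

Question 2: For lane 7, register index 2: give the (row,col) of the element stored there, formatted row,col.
9,6

L=7->g=7>>2=1, t=7&3=3
[2]->row 1+8=9  col 3·2+0=6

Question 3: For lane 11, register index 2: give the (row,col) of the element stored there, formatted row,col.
10,6

L=11->gid=11>>2=2, tid=11&3=3
[2]->row 2+8=10  col 3·2+0=6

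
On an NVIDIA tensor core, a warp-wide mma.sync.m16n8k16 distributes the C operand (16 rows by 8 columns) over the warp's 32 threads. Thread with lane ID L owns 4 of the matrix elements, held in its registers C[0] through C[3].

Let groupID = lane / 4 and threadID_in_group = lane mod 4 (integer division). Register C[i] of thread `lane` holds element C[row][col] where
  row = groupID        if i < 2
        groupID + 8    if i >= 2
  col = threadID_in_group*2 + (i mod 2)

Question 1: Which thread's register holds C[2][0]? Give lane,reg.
r=2->g=2,rb=0  c=0->t=0,b0=0
L=2*4+0=8  i=0*2+0=0

8,0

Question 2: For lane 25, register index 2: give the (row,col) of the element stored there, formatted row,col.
14,2

lane 25=>25/4=6, 25 mod 4=1
i=2  r:6+8=>14  c:2·1+0=>2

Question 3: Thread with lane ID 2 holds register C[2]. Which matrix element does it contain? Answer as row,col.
lane 2->2/4=0, 2 mod 4=2
i=2  r:0+8->8  c:2·2+0->4

8,4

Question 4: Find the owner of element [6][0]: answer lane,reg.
24,0

r:6=>grp=6,rB=0  c:0=>tig=0,lo=0
L=6*4+0=24  i=0*2+0=0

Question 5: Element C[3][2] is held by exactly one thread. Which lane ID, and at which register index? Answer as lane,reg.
13,0

r: 3->gid=3,r8=0  c: 2->tid=1,i&1=0
L=3*4+1=13  i=0*2+0=0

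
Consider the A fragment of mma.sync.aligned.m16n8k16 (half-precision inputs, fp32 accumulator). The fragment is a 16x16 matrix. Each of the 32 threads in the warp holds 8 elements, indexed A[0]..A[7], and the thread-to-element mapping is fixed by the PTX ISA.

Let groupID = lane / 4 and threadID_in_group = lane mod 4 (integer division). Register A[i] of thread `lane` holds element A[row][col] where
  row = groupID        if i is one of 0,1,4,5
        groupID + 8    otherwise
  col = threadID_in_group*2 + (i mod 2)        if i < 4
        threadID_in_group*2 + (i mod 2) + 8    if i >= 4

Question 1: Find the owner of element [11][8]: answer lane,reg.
r=11→G=3,rhi=1  c=8→chi=1,T=0,p=0
L=3*4+0=12  i=1*4+1*2+0=6

12,6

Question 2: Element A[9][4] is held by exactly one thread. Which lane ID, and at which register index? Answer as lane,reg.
6,2

r=9→G=1,rhi=1  c=4→chi=0,T=2,p=0
L=1*4+2=6  i=0*4+1*2+0=2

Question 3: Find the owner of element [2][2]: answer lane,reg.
9,0

r=2⇒gr=2,Rb=0  c=2⇒Cb=0,th=1,odd=0
L=2*4+1=9  i=0*4+0*2+0=0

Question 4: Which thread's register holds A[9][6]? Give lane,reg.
r: 9->gid=1,r8=1  c: 6->c8=0,tid=3,i&1=0
L=1*4+3=7  i=0*4+1*2+0=2

7,2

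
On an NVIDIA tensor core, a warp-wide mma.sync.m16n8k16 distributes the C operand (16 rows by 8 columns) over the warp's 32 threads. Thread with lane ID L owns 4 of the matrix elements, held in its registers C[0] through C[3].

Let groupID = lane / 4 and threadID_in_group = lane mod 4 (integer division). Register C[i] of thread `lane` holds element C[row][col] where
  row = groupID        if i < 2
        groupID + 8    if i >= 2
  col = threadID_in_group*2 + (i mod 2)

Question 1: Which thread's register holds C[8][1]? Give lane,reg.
r=8⇒gr=0,Rb=1  c=1⇒th=0,odd=1
L=0*4+0=0  i=1*2+1=3

0,3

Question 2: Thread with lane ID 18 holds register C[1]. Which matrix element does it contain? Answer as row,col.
4,5

lane 18: grp=4 (18/4), tig=2 (18%4)
i=1: r=4+0=4, c=2*2+1=5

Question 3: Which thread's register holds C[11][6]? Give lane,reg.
15,2

r:11=>grp=3,rB=1  c:6=>tig=3,lo=0
L=3*4+3=15  i=1*2+0=2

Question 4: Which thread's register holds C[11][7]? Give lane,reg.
r=11->g=3,rb=1  c=7->t=3,b0=1
L=3*4+3=15  i=1*2+1=3

15,3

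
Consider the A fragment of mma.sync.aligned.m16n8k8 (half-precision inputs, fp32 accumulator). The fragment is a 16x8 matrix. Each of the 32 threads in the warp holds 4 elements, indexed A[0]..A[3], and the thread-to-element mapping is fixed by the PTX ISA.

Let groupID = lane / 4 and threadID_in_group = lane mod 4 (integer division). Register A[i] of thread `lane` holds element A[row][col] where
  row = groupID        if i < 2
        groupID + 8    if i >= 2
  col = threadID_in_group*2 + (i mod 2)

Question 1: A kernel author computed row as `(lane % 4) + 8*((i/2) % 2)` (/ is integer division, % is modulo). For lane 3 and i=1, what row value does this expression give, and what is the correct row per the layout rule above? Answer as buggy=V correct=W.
`(lane % 4) + 8*((i/2) % 2)`[3,1]→3
3: G=0,T=3
[1] (0+0,3*2+1) = (0,7)
row: 3 vs 0

buggy=3 correct=0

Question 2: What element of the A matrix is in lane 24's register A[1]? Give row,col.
lane 24: gr=6 (24/4), th=0 (24%4)
i=1: r=6+0=6, c=0*2+1=1

6,1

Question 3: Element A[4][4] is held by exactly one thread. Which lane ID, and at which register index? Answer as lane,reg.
r=4->g=4,rb=0  c=4->t=2,b0=0
L=4*4+2=18  i=0*2+0=0

18,0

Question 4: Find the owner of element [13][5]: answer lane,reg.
22,3

r=13⇒gr=5,Rb=1  c=5⇒th=2,odd=1
L=5*4+2=22  i=1*2+1=3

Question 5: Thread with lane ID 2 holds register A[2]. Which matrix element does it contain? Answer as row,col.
lane 2->2/4=0, 2 mod 4=2
i=2  r:0+8->8  c:2·2+0->4

8,4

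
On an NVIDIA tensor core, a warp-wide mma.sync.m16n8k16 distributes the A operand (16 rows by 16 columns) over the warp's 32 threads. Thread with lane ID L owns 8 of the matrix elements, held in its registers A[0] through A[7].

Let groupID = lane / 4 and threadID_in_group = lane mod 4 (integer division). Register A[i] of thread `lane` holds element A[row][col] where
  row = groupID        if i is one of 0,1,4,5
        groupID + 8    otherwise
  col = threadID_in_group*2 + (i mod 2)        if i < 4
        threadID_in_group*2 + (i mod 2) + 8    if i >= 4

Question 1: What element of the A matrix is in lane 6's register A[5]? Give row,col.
lane 6->6/4=1, 6 mod 4=2
i=5  r:1+0->1  c:2·2+1+8->13

1,13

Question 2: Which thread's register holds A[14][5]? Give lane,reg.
26,3

r: 14->gid=6,r8=1  c: 5->c8=0,tid=2,i&1=1
L=6*4+2=26  i=0*4+1*2+1=3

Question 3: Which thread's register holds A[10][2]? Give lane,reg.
r=10→G=2,rhi=1  c=2→chi=0,T=1,p=0
L=2*4+1=9  i=0*4+1*2+0=2

9,2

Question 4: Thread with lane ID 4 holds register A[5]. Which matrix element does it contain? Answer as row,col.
1,9

lane 4->4/4=1, 4 mod 4=0
i=5  r:1+0->1  c:2·0+1+8->9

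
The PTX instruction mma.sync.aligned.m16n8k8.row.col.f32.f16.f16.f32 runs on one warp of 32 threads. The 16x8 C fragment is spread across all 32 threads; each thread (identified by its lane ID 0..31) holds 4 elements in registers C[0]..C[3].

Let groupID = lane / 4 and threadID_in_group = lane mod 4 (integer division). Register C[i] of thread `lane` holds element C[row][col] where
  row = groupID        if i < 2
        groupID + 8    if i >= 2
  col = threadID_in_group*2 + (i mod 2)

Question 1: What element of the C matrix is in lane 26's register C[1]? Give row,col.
6,5

L=26=>grp=26>>2=6, tig=26&3=2
[1]=>row 6+0=6  col 2·2+1=5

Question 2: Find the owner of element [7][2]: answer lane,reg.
29,0

r=7⇒gr=7,Rb=0  c=2⇒th=1,odd=0
L=7*4+1=29  i=0*2+0=0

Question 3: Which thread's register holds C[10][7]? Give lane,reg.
r=10⇒gr=2,Rb=1  c=7⇒th=3,odd=1
L=2*4+3=11  i=1*2+1=3

11,3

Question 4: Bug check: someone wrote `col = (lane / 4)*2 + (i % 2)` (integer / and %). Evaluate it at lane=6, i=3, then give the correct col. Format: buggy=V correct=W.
`(lane / 4)*2 + (i % 2)`[6,3]=>3
lane 6=>6/4=1, 6 mod 4=2
i=3  r:1+8=>9  c:2·2+1=>5
col: 3 vs 5

buggy=3 correct=5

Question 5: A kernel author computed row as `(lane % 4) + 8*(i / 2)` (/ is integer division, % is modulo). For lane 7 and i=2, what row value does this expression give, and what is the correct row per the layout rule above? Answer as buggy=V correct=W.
buggy=11 correct=9

`(lane % 4) + 8*(i / 2)`[7,2]->11
lane 7: gid=1 (7/4), tid=3 (7%4)
i=2: r=1+8=9, c=3*2+0=6
row: 11 vs 9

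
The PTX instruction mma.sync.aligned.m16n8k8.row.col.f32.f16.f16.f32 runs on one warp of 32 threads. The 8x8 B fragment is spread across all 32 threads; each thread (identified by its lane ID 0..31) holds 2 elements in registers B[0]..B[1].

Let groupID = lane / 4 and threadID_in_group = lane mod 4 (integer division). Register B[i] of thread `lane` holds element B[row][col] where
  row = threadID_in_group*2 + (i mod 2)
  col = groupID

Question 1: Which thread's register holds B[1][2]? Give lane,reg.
8,1

c=2→G=2  r=1→T=0,p=1
L=2*4+0=8  i=1=1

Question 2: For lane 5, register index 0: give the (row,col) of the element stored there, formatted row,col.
L=5->g=5>>2=1, t=5&3=1
[0]->row 1·2+0=2  col g=1

2,1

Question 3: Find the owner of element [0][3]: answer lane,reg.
c: 3->gid=3  r: 0->tid=0,i&1=0
L=3*4+0=12  i=0=0

12,0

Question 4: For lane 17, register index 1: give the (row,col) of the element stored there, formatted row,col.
L=17=>grp=17>>2=4, tig=17&3=1
[1]=>row 1·2+1=3  col grp=4

3,4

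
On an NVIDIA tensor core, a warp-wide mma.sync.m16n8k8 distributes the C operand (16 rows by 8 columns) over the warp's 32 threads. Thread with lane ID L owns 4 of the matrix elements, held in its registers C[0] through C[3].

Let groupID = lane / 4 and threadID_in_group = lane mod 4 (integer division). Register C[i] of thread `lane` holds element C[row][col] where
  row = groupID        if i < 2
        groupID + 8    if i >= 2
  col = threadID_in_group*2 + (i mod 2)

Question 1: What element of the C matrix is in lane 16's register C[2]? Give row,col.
16: grp=4,tig=0
[2] (4+8,0*2+0) = (12,0)

12,0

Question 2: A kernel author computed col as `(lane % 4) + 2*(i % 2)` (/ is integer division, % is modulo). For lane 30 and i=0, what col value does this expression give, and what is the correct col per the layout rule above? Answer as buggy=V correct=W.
buggy=2 correct=4

`(lane % 4) + 2*(i % 2)`[30,0]⇒2
lane 30⇒30/4=7, 30 mod 4=2
i=0  r:7+0⇒7  c:2·2+0⇒4
col: 2 vs 4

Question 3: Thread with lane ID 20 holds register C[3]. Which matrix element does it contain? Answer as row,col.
13,1

lane 20->20/4=5, 20 mod 4=0
i=3  r:5+8->13  c:2·0+1->1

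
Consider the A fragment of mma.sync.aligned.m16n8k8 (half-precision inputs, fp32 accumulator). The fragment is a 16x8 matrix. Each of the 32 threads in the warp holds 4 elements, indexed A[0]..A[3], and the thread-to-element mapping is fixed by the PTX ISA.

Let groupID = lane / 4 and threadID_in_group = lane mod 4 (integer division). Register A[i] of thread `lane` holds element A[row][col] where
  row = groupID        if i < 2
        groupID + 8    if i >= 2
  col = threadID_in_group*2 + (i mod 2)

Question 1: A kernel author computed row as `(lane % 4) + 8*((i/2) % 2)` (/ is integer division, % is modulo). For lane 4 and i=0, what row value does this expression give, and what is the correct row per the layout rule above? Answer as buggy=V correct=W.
buggy=0 correct=1

`(lane % 4) + 8*((i/2) % 2)`[4,0]->0
lane 4: gid=1 (4/4), tid=0 (4%4)
i=0: r=1+0=1, c=0*2+0=0
row: 0 vs 1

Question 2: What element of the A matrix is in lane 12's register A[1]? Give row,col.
12: grp=3,tig=0
[1] (3+0,0*2+1) = (3,1)

3,1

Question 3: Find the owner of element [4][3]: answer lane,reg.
r=4→G=4,rhi=0  c=3→T=1,p=1
L=4*4+1=17  i=0*2+1=1

17,1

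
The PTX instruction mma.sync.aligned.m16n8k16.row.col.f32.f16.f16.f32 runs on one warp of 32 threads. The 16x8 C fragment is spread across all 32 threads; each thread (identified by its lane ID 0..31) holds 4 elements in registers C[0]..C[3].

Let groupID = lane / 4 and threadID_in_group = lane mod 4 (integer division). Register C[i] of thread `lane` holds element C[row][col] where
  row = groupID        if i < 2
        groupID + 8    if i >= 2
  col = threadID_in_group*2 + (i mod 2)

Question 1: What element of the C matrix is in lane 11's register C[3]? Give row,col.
10,7

lane 11⇒11/4=2, 11 mod 4=3
i=3  r:2+8⇒10  c:2·3+1⇒7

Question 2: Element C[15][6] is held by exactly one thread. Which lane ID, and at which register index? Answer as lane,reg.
31,2

r: 15->gid=7,r8=1  c: 6->tid=3,i&1=0
L=7*4+3=31  i=1*2+0=2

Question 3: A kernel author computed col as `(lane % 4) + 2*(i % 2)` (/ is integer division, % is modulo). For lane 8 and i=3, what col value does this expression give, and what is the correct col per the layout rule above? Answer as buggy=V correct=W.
buggy=2 correct=1

`(lane % 4) + 2*(i % 2)`[8,3]->2
L=8->gid=8>>2=2, tid=8&3=0
[3]->row 2+8=10  col 0·2+1=1
col: 2 vs 1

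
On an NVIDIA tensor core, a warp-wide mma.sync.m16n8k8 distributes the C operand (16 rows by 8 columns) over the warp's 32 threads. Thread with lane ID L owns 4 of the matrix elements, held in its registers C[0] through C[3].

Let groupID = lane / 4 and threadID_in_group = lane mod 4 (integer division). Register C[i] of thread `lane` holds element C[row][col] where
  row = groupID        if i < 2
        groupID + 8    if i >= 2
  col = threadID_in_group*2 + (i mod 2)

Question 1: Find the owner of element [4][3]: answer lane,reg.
r=4⇒gr=4,Rb=0  c=3⇒th=1,odd=1
L=4*4+1=17  i=0*2+1=1

17,1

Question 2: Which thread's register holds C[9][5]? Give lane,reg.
r:9=>grp=1,rB=1  c:5=>tig=2,lo=1
L=1*4+2=6  i=1*2+1=3

6,3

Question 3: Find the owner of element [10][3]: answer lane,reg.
9,3

r:10=>grp=2,rB=1  c:3=>tig=1,lo=1
L=2*4+1=9  i=1*2+1=3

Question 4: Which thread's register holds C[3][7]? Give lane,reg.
15,1

r=3⇒gr=3,Rb=0  c=7⇒th=3,odd=1
L=3*4+3=15  i=0*2+1=1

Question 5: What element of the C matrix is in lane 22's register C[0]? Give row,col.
L=22=>grp=22>>2=5, tig=22&3=2
[0]=>row 5+0=5  col 2·2+0=4

5,4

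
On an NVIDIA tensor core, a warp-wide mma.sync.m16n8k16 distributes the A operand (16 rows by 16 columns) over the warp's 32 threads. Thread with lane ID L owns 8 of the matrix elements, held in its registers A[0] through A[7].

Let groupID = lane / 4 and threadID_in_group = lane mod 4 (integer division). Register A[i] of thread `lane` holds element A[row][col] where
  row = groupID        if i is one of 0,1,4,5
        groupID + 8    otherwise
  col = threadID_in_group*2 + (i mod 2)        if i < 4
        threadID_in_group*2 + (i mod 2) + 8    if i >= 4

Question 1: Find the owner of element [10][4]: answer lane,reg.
10,2

r=10->g=2,rb=1  c=4->cb=0,t=2,b0=0
L=2*4+2=10  i=0*4+1*2+0=2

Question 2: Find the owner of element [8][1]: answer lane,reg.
0,3

r=8->g=0,rb=1  c=1->cb=0,t=0,b0=1
L=0*4+0=0  i=0*4+1*2+1=3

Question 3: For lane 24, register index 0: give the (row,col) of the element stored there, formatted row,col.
6,0

24: g=6,t=0
[0] (6+0,0*2+0+0) = (6,0)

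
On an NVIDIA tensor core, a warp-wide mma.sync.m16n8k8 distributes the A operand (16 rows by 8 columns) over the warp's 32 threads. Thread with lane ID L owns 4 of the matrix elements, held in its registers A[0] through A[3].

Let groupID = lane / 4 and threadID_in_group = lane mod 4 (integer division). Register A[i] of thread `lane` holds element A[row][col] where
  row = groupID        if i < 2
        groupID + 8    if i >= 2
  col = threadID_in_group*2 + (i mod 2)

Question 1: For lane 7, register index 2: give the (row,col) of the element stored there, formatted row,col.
L=7⇒gr=7>>2=1, th=7&3=3
[2]⇒row 1+8=9  col 3·2+0=6

9,6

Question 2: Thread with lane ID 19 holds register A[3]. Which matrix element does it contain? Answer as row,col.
lane 19: gr=4 (19/4), th=3 (19%4)
i=3: r=4+8=12, c=3*2+1=7

12,7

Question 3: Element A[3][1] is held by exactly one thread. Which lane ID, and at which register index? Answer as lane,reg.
r=3->g=3,rb=0  c=1->t=0,b0=1
L=3*4+0=12  i=0*2+1=1

12,1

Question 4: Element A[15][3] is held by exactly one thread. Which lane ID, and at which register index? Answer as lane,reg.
29,3

r=15⇒gr=7,Rb=1  c=3⇒th=1,odd=1
L=7*4+1=29  i=1*2+1=3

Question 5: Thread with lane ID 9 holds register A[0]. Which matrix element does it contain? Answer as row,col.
2,2

L=9->gid=9>>2=2, tid=9&3=1
[0]->row 2+0=2  col 1·2+0=2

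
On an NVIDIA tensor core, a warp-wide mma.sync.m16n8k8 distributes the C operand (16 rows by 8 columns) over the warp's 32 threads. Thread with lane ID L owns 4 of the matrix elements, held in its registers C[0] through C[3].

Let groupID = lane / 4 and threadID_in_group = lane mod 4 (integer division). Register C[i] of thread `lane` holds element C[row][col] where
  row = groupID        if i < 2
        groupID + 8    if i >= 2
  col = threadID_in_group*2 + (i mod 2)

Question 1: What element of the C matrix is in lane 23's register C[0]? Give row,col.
5,6

L=23→G=23>>2=5, T=23&3=3
[0]→row 5+0=5  col 3·2+0=6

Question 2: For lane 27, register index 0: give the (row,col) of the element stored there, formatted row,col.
L=27→G=27>>2=6, T=27&3=3
[0]→row 6+0=6  col 3·2+0=6

6,6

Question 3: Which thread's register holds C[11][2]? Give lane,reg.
r: 11->gid=3,r8=1  c: 2->tid=1,i&1=0
L=3*4+1=13  i=1*2+0=2

13,2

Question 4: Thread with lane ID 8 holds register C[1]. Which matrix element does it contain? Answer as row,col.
2,1

8: grp=2,tig=0
[1] (2+0,0*2+1) = (2,1)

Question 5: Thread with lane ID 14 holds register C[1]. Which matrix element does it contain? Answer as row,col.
14: G=3,T=2
[1] (3+0,2*2+1) = (3,5)

3,5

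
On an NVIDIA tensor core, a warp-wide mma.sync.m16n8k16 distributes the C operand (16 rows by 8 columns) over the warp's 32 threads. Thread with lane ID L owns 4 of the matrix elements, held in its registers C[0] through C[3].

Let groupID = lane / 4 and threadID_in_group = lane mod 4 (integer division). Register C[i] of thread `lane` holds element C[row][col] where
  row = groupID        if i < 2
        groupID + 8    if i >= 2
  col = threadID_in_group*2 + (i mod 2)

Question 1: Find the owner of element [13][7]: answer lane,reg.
23,3

r=13→G=5,rhi=1  c=7→T=3,p=1
L=5*4+3=23  i=1*2+1=3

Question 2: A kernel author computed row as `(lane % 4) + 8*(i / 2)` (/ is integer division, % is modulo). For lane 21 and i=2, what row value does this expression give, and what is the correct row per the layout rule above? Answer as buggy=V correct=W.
buggy=9 correct=13

`(lane % 4) + 8*(i / 2)`[21,2]->9
lane 21: gid=5 (21/4), tid=1 (21%4)
i=2: r=5+8=13, c=1*2+0=2
row: 9 vs 13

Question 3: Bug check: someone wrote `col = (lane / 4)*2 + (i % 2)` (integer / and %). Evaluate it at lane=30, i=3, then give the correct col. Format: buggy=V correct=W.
buggy=15 correct=5

`(lane / 4)*2 + (i % 2)`[30,3]⇒15
lane 30⇒30/4=7, 30 mod 4=2
i=3  r:7+8⇒15  c:2·2+1⇒5
col: 15 vs 5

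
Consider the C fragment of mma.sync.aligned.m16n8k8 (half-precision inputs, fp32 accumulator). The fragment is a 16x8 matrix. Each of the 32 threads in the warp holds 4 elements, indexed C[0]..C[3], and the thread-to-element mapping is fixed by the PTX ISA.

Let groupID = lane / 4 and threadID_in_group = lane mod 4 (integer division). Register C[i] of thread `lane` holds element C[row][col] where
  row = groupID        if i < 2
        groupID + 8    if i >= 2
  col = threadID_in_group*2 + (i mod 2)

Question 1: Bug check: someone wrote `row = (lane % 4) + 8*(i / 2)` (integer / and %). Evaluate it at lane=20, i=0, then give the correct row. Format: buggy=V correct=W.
`(lane % 4) + 8*(i / 2)`[20,0]=>0
20: grp=5,tig=0
[0] (5+0,0*2+0) = (5,0)
row: 0 vs 5

buggy=0 correct=5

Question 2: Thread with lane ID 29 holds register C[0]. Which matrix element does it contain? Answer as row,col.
29: g=7,t=1
[0] (7+0,1*2+0) = (7,2)

7,2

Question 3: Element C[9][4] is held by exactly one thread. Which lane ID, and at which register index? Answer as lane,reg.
r=9->g=1,rb=1  c=4->t=2,b0=0
L=1*4+2=6  i=1*2+0=2

6,2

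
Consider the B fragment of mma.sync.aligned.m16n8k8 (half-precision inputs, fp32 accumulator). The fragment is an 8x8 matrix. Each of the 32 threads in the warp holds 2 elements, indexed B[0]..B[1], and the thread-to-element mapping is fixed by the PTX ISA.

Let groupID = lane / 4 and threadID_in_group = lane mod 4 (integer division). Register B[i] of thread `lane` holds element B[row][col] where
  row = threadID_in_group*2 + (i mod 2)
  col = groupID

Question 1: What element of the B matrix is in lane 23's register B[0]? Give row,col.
23: grp=5,tig=3
[0] (3*2+0,5) = (6,5)

6,5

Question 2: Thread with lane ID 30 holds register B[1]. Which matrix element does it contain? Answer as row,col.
5,7

30: gid=7,tid=2
[1] (2*2+1,7) = (5,7)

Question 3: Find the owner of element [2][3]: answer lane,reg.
c=3->g=3  r=2->t=1,b0=0
L=3*4+1=13  i=0=0

13,0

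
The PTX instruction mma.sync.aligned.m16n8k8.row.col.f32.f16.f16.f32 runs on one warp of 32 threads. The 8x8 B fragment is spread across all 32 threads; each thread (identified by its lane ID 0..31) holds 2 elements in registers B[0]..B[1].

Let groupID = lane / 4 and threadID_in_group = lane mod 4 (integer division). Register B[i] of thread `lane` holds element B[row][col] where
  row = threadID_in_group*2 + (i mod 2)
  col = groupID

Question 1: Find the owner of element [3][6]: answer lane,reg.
c=6->g=6  r=3->t=1,b0=1
L=6*4+1=25  i=1=1

25,1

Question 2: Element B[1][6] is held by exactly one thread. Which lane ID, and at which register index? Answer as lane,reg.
24,1

c:6=>grp=6  r:1=>tig=0,lo=1
L=6*4+0=24  i=1=1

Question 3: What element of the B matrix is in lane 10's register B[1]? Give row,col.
lane 10=>10/4=2, 10 mod 4=2
i=1  r:2·2+1=>5  c:2

5,2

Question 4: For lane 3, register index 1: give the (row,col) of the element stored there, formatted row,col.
7,0

lane 3→3/4=0, 3 mod 4=3
i=1  r:2·3+1→7  c:0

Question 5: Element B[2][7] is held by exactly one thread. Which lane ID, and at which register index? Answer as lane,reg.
c: 7->gid=7  r: 2->tid=1,i&1=0
L=7*4+1=29  i=0=0

29,0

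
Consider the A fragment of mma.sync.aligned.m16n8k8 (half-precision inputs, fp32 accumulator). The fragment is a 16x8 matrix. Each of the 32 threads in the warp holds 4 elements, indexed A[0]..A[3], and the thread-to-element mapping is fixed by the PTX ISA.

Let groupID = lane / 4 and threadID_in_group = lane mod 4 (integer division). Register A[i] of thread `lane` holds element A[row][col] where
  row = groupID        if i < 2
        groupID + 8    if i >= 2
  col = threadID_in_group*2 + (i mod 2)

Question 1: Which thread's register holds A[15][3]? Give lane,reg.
r=15->g=7,rb=1  c=3->t=1,b0=1
L=7*4+1=29  i=1*2+1=3

29,3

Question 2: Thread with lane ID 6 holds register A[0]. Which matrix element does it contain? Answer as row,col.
1,4

6: gid=1,tid=2
[0] (1+0,2*2+0) = (1,4)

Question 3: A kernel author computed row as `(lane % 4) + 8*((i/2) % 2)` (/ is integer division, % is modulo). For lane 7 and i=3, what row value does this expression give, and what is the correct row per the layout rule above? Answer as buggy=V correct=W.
buggy=11 correct=9

`(lane % 4) + 8*((i/2) % 2)`[7,3]→11
L=7→G=7>>2=1, T=7&3=3
[3]→row 1+8=9  col 3·2+1=7
row: 11 vs 9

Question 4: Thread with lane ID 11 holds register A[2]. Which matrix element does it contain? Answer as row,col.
11: grp=2,tig=3
[2] (2+8,3*2+0) = (10,6)

10,6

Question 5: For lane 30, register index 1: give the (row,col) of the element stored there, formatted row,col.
30: gr=7,th=2
[1] (7+0,2*2+1) = (7,5)

7,5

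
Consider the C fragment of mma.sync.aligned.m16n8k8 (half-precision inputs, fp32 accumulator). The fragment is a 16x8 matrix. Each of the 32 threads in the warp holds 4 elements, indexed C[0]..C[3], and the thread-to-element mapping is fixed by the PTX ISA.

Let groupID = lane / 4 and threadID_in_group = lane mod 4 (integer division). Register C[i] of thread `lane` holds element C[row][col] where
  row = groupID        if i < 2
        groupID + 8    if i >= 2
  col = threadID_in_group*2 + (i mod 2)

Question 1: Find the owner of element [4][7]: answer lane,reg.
r=4⇒gr=4,Rb=0  c=7⇒th=3,odd=1
L=4*4+3=19  i=0*2+1=1

19,1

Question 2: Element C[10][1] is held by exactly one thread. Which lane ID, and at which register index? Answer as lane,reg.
8,3

r: 10->gid=2,r8=1  c: 1->tid=0,i&1=1
L=2*4+0=8  i=1*2+1=3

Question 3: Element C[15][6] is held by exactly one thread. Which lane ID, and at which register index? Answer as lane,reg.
r: 15->gid=7,r8=1  c: 6->tid=3,i&1=0
L=7*4+3=31  i=1*2+0=2

31,2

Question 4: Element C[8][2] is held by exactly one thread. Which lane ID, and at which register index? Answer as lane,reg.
r: 8->gid=0,r8=1  c: 2->tid=1,i&1=0
L=0*4+1=1  i=1*2+0=2

1,2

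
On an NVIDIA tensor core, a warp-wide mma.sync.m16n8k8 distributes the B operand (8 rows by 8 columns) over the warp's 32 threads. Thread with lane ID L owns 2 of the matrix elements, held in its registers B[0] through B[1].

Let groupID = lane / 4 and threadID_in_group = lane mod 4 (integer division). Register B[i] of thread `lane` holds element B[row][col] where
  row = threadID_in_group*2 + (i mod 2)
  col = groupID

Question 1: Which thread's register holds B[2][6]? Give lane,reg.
c=6->g=6  r=2->t=1,b0=0
L=6*4+1=25  i=0=0

25,0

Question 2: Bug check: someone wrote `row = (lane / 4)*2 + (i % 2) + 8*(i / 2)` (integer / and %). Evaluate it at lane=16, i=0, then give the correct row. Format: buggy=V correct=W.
buggy=8 correct=0

`(lane / 4)*2 + (i % 2) + 8*(i / 2)`[16,0]->8
lane 16: g=4 (16/4), t=0 (16%4)
i=0: r=0*2+0=0, c=g=4
row: 8 vs 0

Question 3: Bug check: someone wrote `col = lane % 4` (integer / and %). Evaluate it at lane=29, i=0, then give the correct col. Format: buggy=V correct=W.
buggy=1 correct=7

`lane % 4`[29,0]⇒1
L=29⇒gr=29>>2=7, th=29&3=1
[0]⇒row 1·2+0=2  col gr=7
col: 1 vs 7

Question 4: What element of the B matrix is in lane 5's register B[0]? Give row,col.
lane 5⇒5/4=1, 5 mod 4=1
i=0  r:2·1+0⇒2  c:1

2,1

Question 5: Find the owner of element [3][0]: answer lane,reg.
c=0->g=0  r=3->t=1,b0=1
L=0*4+1=1  i=1=1

1,1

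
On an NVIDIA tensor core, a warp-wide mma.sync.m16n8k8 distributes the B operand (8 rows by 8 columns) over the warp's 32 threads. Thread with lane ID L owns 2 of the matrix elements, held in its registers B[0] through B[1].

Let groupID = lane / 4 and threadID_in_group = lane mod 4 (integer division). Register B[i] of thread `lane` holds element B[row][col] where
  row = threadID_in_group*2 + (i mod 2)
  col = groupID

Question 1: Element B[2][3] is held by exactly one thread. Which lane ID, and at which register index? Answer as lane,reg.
c=3⇒gr=3  r=2⇒th=1,odd=0
L=3*4+1=13  i=0=0

13,0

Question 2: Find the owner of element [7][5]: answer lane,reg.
23,1

c:5=>grp=5  r:7=>tig=3,lo=1
L=5*4+3=23  i=1=1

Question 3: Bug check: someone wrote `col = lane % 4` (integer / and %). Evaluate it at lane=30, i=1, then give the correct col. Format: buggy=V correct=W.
`lane % 4`[30,1]⇒2
L=30⇒gr=30>>2=7, th=30&3=2
[1]⇒row 2·2+1=5  col gr=7
col: 2 vs 7

buggy=2 correct=7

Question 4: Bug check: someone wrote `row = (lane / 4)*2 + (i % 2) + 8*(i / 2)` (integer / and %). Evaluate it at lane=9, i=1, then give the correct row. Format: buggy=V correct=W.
buggy=5 correct=3

`(lane / 4)*2 + (i % 2) + 8*(i / 2)`[9,1]->5
lane 9->9/4=2, 9 mod 4=1
i=1  r:2·1+1->3  c:2
row: 5 vs 3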